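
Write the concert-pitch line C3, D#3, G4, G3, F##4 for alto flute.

F3 G#3 C5 C4 B#4

The alto flute sounds a perfect fourth below written, so the written part must be a perfect fourth above concert — transpose each note up.
C3 gives F3
D#3 gives G#3
G4 gives C5
G3 gives C4
F##4 gives B#4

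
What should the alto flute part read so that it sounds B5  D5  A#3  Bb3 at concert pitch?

E6 G5 D#4 Eb4

Written C4 sounds as G3 on the alto flute, so concert pitches are written a perfect fourth up.
B5 gives E6
D5 gives G5
A#3 gives D#4
Bb3 gives Eb4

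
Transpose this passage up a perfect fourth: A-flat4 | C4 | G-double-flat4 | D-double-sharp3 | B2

Db5 F4 Cbb5 G##3 E3

Ab4 becomes Db5
C4 becomes F4
Gbb4 becomes Cbb5
D##3 becomes G##3
B2 becomes E3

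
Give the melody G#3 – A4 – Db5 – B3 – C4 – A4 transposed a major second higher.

A#3 B4 Eb5 C#4 D4 B4

G#3 → A#3
A4 → B4
Db5 → Eb5
B3 → C#4
C4 → D4
A4 → B4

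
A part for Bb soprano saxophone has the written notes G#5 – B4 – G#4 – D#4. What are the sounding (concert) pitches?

F#5 A4 F#4 C#4

The Bb soprano saxophone sounds a major second below written, so transpose each written note down a major second.
G#5 becomes F#5
B4 becomes A4
G#4 becomes F#4
D#4 becomes C#4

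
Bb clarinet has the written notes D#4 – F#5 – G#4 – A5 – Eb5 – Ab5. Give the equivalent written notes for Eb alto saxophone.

First find concert pitch: the Bb clarinet sounds a major second below written, so D#4 F#5 G#4 A5 Eb5 Ab5 sounds C#4 E5 F#4 G5 Db5 Gb5.
Then write for Eb alto saxophone: it sounds a major sixth below written, so the part must be a major sixth above concert.
C#4 → A#4
E5 → C#6
F#4 → D#5
G5 → E6
Db5 → Bb5
Gb5 → Eb6

A#4 C#6 D#5 E6 Bb5 Eb6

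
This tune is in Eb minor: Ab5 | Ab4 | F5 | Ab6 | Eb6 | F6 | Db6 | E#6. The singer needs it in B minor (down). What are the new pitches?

From Eb down to B is a diminished fourth; apply that to each pitch.
Ab5 -> E5
Ab4 -> E4
F5 -> C#5
Ab6 -> E6
Eb6 -> B5
F6 -> C#6
Db6 -> A5
E#6 -> B##5

E5 E4 C#5 E6 B5 C#6 A5 B##5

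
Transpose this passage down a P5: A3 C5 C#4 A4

D3 F4 F#3 D4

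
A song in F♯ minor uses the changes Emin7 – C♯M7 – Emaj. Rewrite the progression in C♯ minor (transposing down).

Bmin7 G#M7 Bmaj

F♯ minor down to C♯ minor is a perfect fourth; each chord root moves by that interval while the quality stays the same.
Emin7: root E down a perfect fourth → B, giving Bmin7.
C♯M7: root C♯ down a perfect fourth → G#, giving G#M7.
Emaj: root E down a perfect fourth → B, giving Bmaj.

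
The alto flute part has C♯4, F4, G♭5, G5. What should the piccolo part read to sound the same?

G#2 C3 Db4 D4

First find concert pitch: the alto flute sounds a perfect fourth below written, so C♯4 F4 G♭5 G5 sounds G#3 C4 Db5 D5.
Then write for piccolo: it sounds a perfect octave above written, so the part must be a perfect octave below concert.
G#3 → G#2
C4 → C3
Db5 → Db4
D5 → D4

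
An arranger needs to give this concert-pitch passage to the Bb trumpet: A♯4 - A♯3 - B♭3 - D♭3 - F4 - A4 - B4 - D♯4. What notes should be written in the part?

B#4 B#3 C4 Eb3 G4 B4 C#5 E#4

Written C4 sounds as Bb3 on the Bb trumpet, so concert pitches are written a major second up.
A#4 gives B#4
A#3 gives B#3
Bb3 gives C4
Db3 gives Eb3
F4 gives G4
A4 gives B4
B4 gives C#5
D#4 gives E#4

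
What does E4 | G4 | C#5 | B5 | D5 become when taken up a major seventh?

E4: a seventh up reaches D, and 11 semitones makes it D#5.
G4 up a major seventh is F#5.
C#5 up a major seventh is B#5.
A major seventh up from B5 gives A#6.
D5: a seventh up reaches C, and 11 semitones makes it C#6.

D#5 F#5 B#5 A#6 C#6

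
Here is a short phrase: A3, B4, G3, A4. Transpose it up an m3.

C4 D5 Bb3 C5

A minor third up from A3 gives C4.
A minor third up from B4 gives D5.
G3: a third up reaches B, and 3 semitones makes it Bb3.
A4 up a minor third is C5.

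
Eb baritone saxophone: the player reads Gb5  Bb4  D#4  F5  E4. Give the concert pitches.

Bbb3 Db3 F#2 Ab3 G2

The Eb baritone saxophone sounds a major thirteenth below written, so transpose each written note down a major thirteenth.
Gb5 to Bbb3
Bb4 to Db3
D#4 to F#2
F5 to Ab3
E4 to G2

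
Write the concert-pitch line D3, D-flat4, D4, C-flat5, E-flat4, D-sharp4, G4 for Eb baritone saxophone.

B4 Bb5 B5 Ab6 C6 B#5 E6

The Eb baritone saxophone sounds a major thirteenth below written, so the written part must be a major thirteenth above concert — transpose each note up.
D3 → B4
Db4 → Bb5
D4 → B5
Cb5 → Ab6
Eb4 → C6
D#4 → B#5
G4 → E6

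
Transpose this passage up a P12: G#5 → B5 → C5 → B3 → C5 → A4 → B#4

G#5 up a perfect twelfth is D#7.
B5 up a perfect twelfth is F#7.
C5: a twelfth up reaches G, and 19 semitones makes it G6.
A perfect twelfth up from B3 gives F#5.
A perfect twelfth up from C5 gives G6.
A4: a twelfth up reaches E, and 19 semitones makes it E6.
A perfect twelfth up from B#4 gives F##6.

D#7 F#7 G6 F#5 G6 E6 F##6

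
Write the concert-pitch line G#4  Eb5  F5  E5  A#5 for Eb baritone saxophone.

E#6 C7 D7 C#7 F##7

The Eb baritone saxophone sounds a major thirteenth below written, so the written part must be a major thirteenth above concert — transpose each note up.
G#4 -> E#6
Eb5 -> C7
F5 -> D7
E5 -> C#7
A#5 -> F##7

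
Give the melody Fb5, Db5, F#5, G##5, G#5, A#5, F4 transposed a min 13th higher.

A minor thirteenth up from Fb5 gives Dbb7.
Db5 up a minor thirteenth is Bbb6.
F#5: a thirteenth up reaches D, and 20 semitones makes it D7.
A minor thirteenth up from G##5 gives E#7.
G#5: a thirteenth up reaches E, and 20 semitones makes it E7.
A#5: a thirteenth up reaches F, and 20 semitones makes it F#7.
F4 up a minor thirteenth is Db6.

Dbb7 Bbb6 D7 E#7 E7 F#7 Db6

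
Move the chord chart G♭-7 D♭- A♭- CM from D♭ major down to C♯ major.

F#-7 C#- G#- B#M

D♭ major down to C♯ major is a diminished second; each chord root moves by that interval while the quality stays the same.
G♭-7: root G♭ down a diminished second → F#, giving F#-7.
D♭-: root D♭ down a diminished second → C#, giving C#-.
A♭-: root A♭ down a diminished second → G#, giving G#-.
CM: root C down a diminished second → B#, giving B#M.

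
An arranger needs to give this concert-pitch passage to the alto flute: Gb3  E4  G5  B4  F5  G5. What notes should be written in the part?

Written C4 sounds as G3 on the alto flute, so concert pitches are written a perfect fourth up.
Gb3 -> Cb4
E4 -> A4
G5 -> C6
B4 -> E5
F5 -> Bb5
G5 -> C6

Cb4 A4 C6 E5 Bb5 C6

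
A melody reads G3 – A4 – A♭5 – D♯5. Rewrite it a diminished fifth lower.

G3 -> C#3
A4 -> D#4
Ab5 -> D5
D#5 -> G##4

C#3 D#4 D5 G##4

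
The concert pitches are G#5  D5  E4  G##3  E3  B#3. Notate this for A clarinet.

B5 F5 G4 B#3 G3 D#4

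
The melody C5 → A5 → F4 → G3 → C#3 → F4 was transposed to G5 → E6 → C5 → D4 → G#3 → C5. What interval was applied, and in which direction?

up a perfect fifth

From C5 to G5 is 5 letter names — a fifth of some quality.
C5 to G5 is 7 semitones, which makes it a perfect fifth; the second version is higher, so the direction is up.
Checking another pair — F4 → C5 — gives the same interval.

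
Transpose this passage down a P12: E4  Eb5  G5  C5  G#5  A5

A2 Ab3 C4 F3 C#4 D4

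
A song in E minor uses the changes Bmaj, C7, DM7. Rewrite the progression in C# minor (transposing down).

E minor down to C# minor is a minor third; each chord root moves by that interval while the quality stays the same.
Bmaj: root B down a minor third → G#, giving G#maj.
C7: root C down a minor third → A, giving A7.
DM7: root D down a minor third → B, giving BM7.

G#maj A7 BM7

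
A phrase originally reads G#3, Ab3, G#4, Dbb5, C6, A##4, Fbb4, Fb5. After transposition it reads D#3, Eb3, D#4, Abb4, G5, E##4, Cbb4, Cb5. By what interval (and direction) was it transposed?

down a perfect fourth

From G#3 to D#3 is 4 letter names — a fourth of some quality.
D#3 to G#3 is 5 semitones, which makes it a perfect fourth; the second version is lower, so the direction is down.
Checking another pair — Fb5 → Cb5 — gives the same interval.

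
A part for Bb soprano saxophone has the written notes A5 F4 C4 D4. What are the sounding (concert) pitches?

G5 Eb4 Bb3 C4

The Bb soprano saxophone sounds a major second below written, so transpose each written note down a major second.
A5 → G5
F4 → Eb4
C4 → Bb3
D4 → C4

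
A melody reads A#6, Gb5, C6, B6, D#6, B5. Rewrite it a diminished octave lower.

A##5 G4 C#5 B#5 D##5 B#4

A#6 gives A##5
Gb5 gives G4
C6 gives C#5
B6 gives B#5
D#6 gives D##5
B5 gives B#4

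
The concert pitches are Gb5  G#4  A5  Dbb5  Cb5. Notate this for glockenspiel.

Gb3 G#2 A3 Dbb3 Cb3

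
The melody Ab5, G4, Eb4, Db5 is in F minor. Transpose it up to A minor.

From F up to A is a major third; apply that to each pitch.
Ab5 → C6
G4 → B4
Eb4 → G4
Db5 → F5

C6 B4 G4 F5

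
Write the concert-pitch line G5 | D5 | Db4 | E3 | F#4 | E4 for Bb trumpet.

Written C4 sounds as Bb3 on the Bb trumpet, so concert pitches are written a major second up.
G5 -> A5
D5 -> E5
Db4 -> Eb4
E3 -> F#3
F#4 -> G#4
E4 -> F#4

A5 E5 Eb4 F#3 G#4 F#4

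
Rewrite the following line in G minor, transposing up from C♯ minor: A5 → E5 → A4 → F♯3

C♯ minor to G minor up is a diminished fifth, so every note moves up by that interval.
A5 gives Eb6
E5 gives Bb5
A4 gives Eb5
F#3 gives C4

Eb6 Bb5 Eb5 C4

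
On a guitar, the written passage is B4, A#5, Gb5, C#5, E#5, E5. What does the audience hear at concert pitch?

The guitar sounds a perfect octave below written, so transpose each written note down a perfect octave.
B4 to B3
A#5 to A#4
Gb5 to Gb4
C#5 to C#4
E#5 to E#4
E5 to E4

B3 A#4 Gb4 C#4 E#4 E4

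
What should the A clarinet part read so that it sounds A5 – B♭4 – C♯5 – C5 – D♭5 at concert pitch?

Written C4 sounds as A3 on the A clarinet, so concert pitches are written a minor third up.
A5 → C6
Bb4 → Db5
C#5 → E5
C5 → Eb5
Db5 → Fb5

C6 Db5 E5 Eb5 Fb5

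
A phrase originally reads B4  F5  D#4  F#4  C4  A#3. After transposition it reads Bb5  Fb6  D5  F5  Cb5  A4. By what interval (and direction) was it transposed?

up a diminished octave

Take the first pair: B4 → Bb5. B to B spans 8 letter names, so the interval is some kind of octave.
B4 to Bb5 is 11 semitones, which makes it a diminished octave; the second version is higher, so the direction is up.
Checking another pair — A#3 → A4 — gives the same interval.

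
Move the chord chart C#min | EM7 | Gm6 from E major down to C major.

E major down to C major is a major third; each chord root moves by that interval while the quality stays the same.
C#min: root C# down a major third → A, giving Amin.
EM7: root E down a major third → C, giving CM7.
Gm6: root G down a major third → Eb, giving Ebm6.

Amin CM7 Ebm6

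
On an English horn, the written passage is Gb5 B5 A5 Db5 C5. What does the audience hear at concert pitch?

Cb5 E5 D5 Gb4 F4

Written C4 on the English horn sounds as F3, a perfect fifth lower; apply that shift to every note.
Gb5 becomes Cb5
B5 becomes E5
A5 becomes D5
Db5 becomes Gb4
C5 becomes F4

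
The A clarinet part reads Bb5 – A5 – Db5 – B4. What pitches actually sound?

Written C4 on the A clarinet sounds as A3, a minor third lower; apply that shift to every note.
Bb5 → G5
A5 → F#5
Db5 → Bb4
B4 → G#4

G5 F#5 Bb4 G#4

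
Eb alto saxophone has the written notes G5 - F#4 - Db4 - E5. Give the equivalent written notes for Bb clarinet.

C5 B3 Gb3 A4

First find concert pitch: the Eb alto saxophone sounds a major sixth below written, so G5 F#4 Db4 E5 sounds Bb4 A3 Fb3 G4.
Then write for Bb clarinet: it sounds a major second below written, so the part must be a major second above concert.
Bb4 → C5
A3 → B3
Fb3 → Gb3
G4 → A4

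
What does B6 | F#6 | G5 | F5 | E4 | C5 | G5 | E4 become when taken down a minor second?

A#6 E#6 F#5 E5 D#4 B4 F#5 D#4

B6 down a minor second is A#6.
F#6: a second down reaches E, and 1 semitone makes it E#6.
G5: a second down reaches F, and 1 semitone makes it F#5.
F5: a second down reaches E, and 1 semitone makes it E5.
A minor second down from E4 gives D#4.
A minor second down from C5 gives B4.
G5: a second down reaches F, and 1 semitone makes it F#5.
E4: a second down reaches D, and 1 semitone makes it D#4.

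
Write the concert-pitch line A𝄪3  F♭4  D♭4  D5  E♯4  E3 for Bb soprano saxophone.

B##3 Gb4 Eb4 E5 F##4 F#3

Written C4 sounds as Bb3 on the Bb soprano saxophone, so concert pitches are written a major second up.
A##3 gives B##3
Fb4 gives Gb4
Db4 gives Eb4
D5 gives E5
E#4 gives F##4
E3 gives F#3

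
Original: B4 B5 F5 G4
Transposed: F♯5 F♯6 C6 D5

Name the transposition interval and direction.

From B4 to F#5 is 5 letter names — a fifth of some quality.
B4 to F#5 is 7 semitones, which makes it a perfect fifth; the second version is higher, so the direction is up.
Checking another pair — G4 → D5 — gives the same interval.

up a perfect fifth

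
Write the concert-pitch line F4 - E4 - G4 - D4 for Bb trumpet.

G4 F#4 A4 E4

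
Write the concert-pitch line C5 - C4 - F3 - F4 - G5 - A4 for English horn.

G5 G4 C4 C5 D6 E5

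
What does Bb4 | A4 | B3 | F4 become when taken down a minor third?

G4 F#4 G#3 D4

Bb4 down a minor third is G4.
A4 down a minor third is F#4.
A minor third down from B3 gives G#3.
F4 down a minor third is D4.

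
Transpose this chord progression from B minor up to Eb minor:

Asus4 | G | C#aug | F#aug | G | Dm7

B minor up to Eb minor is a diminished fourth; each chord root moves by that interval while the quality stays the same.
Asus4: root A up a diminished fourth → Db, giving Dbsus4.
G: root G up a diminished fourth → Cb, giving Cb.
C#aug: root C# up a diminished fourth → F, giving Faug.
F#aug: root F# up a diminished fourth → Bb, giving Bbaug.
G: root G up a diminished fourth → Cb, giving Cb.
Dm7: root D up a diminished fourth → Gb, giving Gbm7.

Dbsus4 Cb Faug Bbaug Cb Gbm7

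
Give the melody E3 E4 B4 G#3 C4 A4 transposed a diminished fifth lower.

A#2 A#3 E#4 C##3 F#3 D#4

E3 down a diminished fifth is A#2.
E4 down a diminished fifth is A#3.
B4: a fifth down reaches E, and 6 semitones makes it E#4.
G#3 down a diminished fifth is C##3.
C4 down a diminished fifth is F#3.
A diminished fifth down from A4 gives D#4.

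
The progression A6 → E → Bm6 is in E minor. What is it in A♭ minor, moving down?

Db6 Ab Ebm6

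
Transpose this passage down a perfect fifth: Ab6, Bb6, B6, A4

A perfect fifth down from Ab6 gives Db6.
Bb6 down a perfect fifth is Eb6.
A perfect fifth down from B6 gives E6.
A perfect fifth down from A4 gives D4.

Db6 Eb6 E6 D4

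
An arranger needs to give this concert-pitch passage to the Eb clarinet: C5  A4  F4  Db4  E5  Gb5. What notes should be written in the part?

Written C4 sounds as Eb4 on the Eb clarinet, so concert pitches are written a minor third down.
C5 gives A4
A4 gives F#4
F4 gives D4
Db4 gives Bb3
E5 gives C#5
Gb5 gives Eb5

A4 F#4 D4 Bb3 C#5 Eb5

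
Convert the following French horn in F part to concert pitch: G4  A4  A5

Written C4 on the French horn in F sounds as F3, a perfect fifth lower; apply that shift to every note.
G4 -> C4
A4 -> D4
A5 -> D5

C4 D4 D5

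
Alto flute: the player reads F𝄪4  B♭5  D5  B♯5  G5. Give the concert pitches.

Written C4 on the alto flute sounds as G3, a perfect fourth lower; apply that shift to every note.
F##4 -> C##4
Bb5 -> F5
D5 -> A4
B#5 -> F##5
G5 -> D5

C##4 F5 A4 F##5 D5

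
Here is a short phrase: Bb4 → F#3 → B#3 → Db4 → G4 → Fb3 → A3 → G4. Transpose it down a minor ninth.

A3 E#2 A##2 C3 F#3 Eb2 G#2 F#3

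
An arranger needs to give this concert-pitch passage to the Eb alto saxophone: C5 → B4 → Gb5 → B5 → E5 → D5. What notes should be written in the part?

A5 G#5 Eb6 G#6 C#6 B5

Written C4 sounds as Eb3 on the Eb alto saxophone, so concert pitches are written a major sixth up.
C5 to A5
B4 to G#5
Gb5 to Eb6
B5 to G#6
E5 to C#6
D5 to B5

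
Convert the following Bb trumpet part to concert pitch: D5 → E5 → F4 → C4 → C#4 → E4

C5 D5 Eb4 Bb3 B3 D4

The Bb trumpet sounds a major second below written, so transpose each written note down a major second.
D5 becomes C5
E5 becomes D5
F4 becomes Eb4
C4 becomes Bb3
C#4 becomes B3
E4 becomes D4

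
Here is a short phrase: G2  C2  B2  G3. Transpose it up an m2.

Ab2 Db2 C3 Ab3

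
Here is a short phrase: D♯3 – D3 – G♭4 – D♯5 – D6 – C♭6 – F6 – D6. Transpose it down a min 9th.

C##2 C#2 F3 C##4 C#5 Bb4 E5 C#5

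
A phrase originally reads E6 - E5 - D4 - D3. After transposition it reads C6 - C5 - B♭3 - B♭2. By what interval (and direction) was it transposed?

From E6 to C6 is 3 letter names — a third of some quality.
C6 to E6 is 4 semitones, which makes it a major third; the second version is lower, so the direction is down.
Checking another pair — D3 → Bb2 — gives the same interval.

down a major third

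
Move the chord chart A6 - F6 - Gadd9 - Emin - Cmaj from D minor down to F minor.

C6 Ab6 Bbadd9 Gmin Ebmaj

D minor down to F minor is a major sixth; each chord root moves by that interval while the quality stays the same.
A6: root A down a major sixth → C, giving C6.
F6: root F down a major sixth → Ab, giving Ab6.
Gadd9: root G down a major sixth → Bb, giving Bbadd9.
Emin: root E down a major sixth → G, giving Gmin.
Cmaj: root C down a major sixth → Eb, giving Ebmaj.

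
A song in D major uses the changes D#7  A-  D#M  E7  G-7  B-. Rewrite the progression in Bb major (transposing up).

D major up to Bb major is a minor sixth; each chord root moves by that interval while the quality stays the same.
D#7: root D# up a minor sixth → B, giving B7.
A-: root A up a minor sixth → F, giving F-.
D#M: root D# up a minor sixth → B, giving BM.
E7: root E up a minor sixth → C, giving C7.
G-7: root G up a minor sixth → Eb, giving Eb-7.
B-: root B up a minor sixth → G, giving G-.

B7 F- BM C7 Eb-7 G-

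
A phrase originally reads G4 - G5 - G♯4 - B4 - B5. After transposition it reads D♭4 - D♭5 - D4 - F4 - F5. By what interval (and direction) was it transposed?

Take the first pair: G4 → Db4. G to D spans 4 letter names, so the interval is some kind of fourth.
Db4 to G4 is 6 semitones, which makes it an augmented fourth; the second version is lower, so the direction is down.
Checking another pair — B5 → F5 — gives the same interval.

down an augmented fourth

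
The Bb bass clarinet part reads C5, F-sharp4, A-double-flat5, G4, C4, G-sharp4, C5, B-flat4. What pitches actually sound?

The Bb bass clarinet sounds a major ninth below written, so transpose each written note down a major ninth.
C5 -> Bb3
F#4 -> E3
Abb5 -> Gbb4
G4 -> F3
C4 -> Bb2
G#4 -> F#3
C5 -> Bb3
Bb4 -> Ab3

Bb3 E3 Gbb4 F3 Bb2 F#3 Bb3 Ab3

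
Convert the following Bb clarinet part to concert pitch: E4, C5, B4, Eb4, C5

The Bb clarinet sounds a major second below written, so transpose each written note down a major second.
E4 becomes D4
C5 becomes Bb4
B4 becomes A4
Eb4 becomes Db4
C5 becomes Bb4

D4 Bb4 A4 Db4 Bb4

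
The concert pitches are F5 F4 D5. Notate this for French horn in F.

Written C4 sounds as F3 on the French horn in F, so concert pitches are written a perfect fifth up.
F5 gives C6
F4 gives C5
D5 gives A5

C6 C5 A5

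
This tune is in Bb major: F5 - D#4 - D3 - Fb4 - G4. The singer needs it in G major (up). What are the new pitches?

D6 B#4 B3 Db5 E5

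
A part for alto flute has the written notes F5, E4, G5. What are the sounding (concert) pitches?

C5 B3 D5

Written C4 on the alto flute sounds as G3, a perfect fourth lower; apply that shift to every note.
F5 gives C5
E4 gives B3
G5 gives D5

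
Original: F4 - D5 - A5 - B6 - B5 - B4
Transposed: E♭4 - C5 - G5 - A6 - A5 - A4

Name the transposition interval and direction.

down a major second

Take the first pair: F4 → Eb4. F to E spans 2 letter names, so the interval is some kind of second.
Eb4 to F4 is 2 semitones, which makes it a major second; the second version is lower, so the direction is down.
Checking another pair — B4 → A4 — gives the same interval.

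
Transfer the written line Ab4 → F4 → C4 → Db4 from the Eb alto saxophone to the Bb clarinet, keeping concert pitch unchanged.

Db4 Bb3 F3 Gb3

First find concert pitch: the Eb alto saxophone sounds a major sixth below written, so Ab4 F4 C4 Db4 sounds Cb4 Ab3 Eb3 Fb3.
Then write for Bb clarinet: it sounds a major second below written, so the part must be a major second above concert.
Cb4 → Db4
Ab3 → Bb3
Eb3 → F3
Fb3 → Gb3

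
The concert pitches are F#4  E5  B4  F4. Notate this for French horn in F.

C#5 B5 F#5 C5

Written C4 sounds as F3 on the French horn in F, so concert pitches are written a perfect fifth up.
F#4 to C#5
E5 to B5
B4 to F#5
F4 to C5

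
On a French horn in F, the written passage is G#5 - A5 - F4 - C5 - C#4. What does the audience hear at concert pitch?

Written C4 on the French horn in F sounds as F3, a perfect fifth lower; apply that shift to every note.
G#5 -> C#5
A5 -> D5
F4 -> Bb3
C5 -> F4
C#4 -> F#3

C#5 D5 Bb3 F4 F#3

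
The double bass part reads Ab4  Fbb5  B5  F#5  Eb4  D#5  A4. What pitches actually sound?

The double bass sounds a perfect octave below written, so transpose each written note down a perfect octave.
Ab4 → Ab3
Fbb5 → Fbb4
B5 → B4
F#5 → F#4
Eb4 → Eb3
D#5 → D#4
A4 → A3

Ab3 Fbb4 B4 F#4 Eb3 D#4 A3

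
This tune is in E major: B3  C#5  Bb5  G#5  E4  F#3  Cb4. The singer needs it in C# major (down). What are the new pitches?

G#3 A#4 G5 E#5 C#4 D#3 Ab3

E major to C# major down is a minor third, so every note moves down by that interval.
B3 gives G#3
C#5 gives A#4
Bb5 gives G5
G#5 gives E#5
E4 gives C#4
F#3 gives D#3
Cb4 gives Ab3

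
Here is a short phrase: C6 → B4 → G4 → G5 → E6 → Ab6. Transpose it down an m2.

B5 A#4 F#4 F#5 D#6 G6

C6 -> B5
B4 -> A#4
G4 -> F#4
G5 -> F#5
E6 -> D#6
Ab6 -> G6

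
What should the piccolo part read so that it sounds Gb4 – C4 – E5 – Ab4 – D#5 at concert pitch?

The piccolo sounds a perfect octave above written, so the written part must be a perfect octave below concert — transpose each note down.
Gb4 becomes Gb3
C4 becomes C3
E5 becomes E4
Ab4 becomes Ab3
D#5 becomes D#4

Gb3 C3 E4 Ab3 D#4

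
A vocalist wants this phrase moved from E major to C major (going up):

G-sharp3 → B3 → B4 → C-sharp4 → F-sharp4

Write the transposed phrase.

E major to C major up is a minor sixth, so every note moves up by that interval.
G#3 -> E4
B3 -> G4
B4 -> G5
C#4 -> A4
F#4 -> D5

E4 G4 G5 A4 D5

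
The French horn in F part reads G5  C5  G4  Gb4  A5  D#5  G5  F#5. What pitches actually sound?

C5 F4 C4 Cb4 D5 G#4 C5 B4

The French horn in F sounds a perfect fifth below written, so transpose each written note down a perfect fifth.
G5 -> C5
C5 -> F4
G4 -> C4
Gb4 -> Cb4
A5 -> D5
D#5 -> G#4
G5 -> C5
F#5 -> B4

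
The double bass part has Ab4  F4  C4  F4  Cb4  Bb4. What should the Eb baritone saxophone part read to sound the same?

First find concert pitch: the double bass sounds a perfect octave below written, so Ab4 F4 C4 F4 Cb4 Bb4 sounds Ab3 F3 C3 F3 Cb3 Bb3.
Then write for Eb baritone saxophone: it sounds a major thirteenth below written, so the part must be a major thirteenth above concert.
Ab3 → F5
F3 → D5
C3 → A4
F3 → D5
Cb3 → Ab4
Bb3 → G5

F5 D5 A4 D5 Ab4 G5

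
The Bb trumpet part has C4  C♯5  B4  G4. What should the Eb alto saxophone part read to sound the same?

First find concert pitch: the Bb trumpet sounds a major second below written, so C4 C♯5 B4 G4 sounds Bb3 B4 A4 F4.
Then write for Eb alto saxophone: it sounds a major sixth below written, so the part must be a major sixth above concert.
Bb3 → G4
B4 → G#5
A4 → F#5
F4 → D5

G4 G#5 F#5 D5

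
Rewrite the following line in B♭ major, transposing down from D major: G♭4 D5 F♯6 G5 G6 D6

Ebb4 Bb4 D6 Eb5 Eb6 Bb5

From D down to B♭ is a major third; apply that to each pitch.
Gb4 gives Ebb4
D5 gives Bb4
F#6 gives D6
G5 gives Eb5
G6 gives Eb6
D6 gives Bb5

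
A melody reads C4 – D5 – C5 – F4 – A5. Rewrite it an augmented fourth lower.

C4 → Gb3
D5 → Ab4
C5 → Gb4
F4 → Cb4
A5 → Eb5

Gb3 Ab4 Gb4 Cb4 Eb5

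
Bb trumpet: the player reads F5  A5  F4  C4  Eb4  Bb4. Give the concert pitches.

Eb5 G5 Eb4 Bb3 Db4 Ab4

Written C4 on the Bb trumpet sounds as Bb3, a major second lower; apply that shift to every note.
F5 -> Eb5
A5 -> G5
F4 -> Eb4
C4 -> Bb3
Eb4 -> Db4
Bb4 -> Ab4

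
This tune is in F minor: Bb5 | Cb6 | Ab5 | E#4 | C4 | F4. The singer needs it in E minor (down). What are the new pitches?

A5 Bb5 G5 D##4 B3 E4

From F down to E is a minor second; apply that to each pitch.
Bb5 → A5
Cb6 → Bb5
Ab5 → G5
E#4 → D##4
C4 → B3
F4 → E4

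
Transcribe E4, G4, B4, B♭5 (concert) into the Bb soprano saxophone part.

F#4 A4 C#5 C6

The Bb soprano saxophone sounds a major second below written, so the written part must be a major second above concert — transpose each note up.
E4 -> F#4
G4 -> A4
B4 -> C#5
Bb5 -> C6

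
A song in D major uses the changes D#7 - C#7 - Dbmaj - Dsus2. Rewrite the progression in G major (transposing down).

G#7 F#7 Gbmaj Gsus2

D major down to G major is a perfect fifth; each chord root moves by that interval while the quality stays the same.
D#7: root D# down a perfect fifth → G#, giving G#7.
C#7: root C# down a perfect fifth → F#, giving F#7.
Dbmaj: root Db down a perfect fifth → Gb, giving Gbmaj.
Dsus2: root D down a perfect fifth → G, giving Gsus2.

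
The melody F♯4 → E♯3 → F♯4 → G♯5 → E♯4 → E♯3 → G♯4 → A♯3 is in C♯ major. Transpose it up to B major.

C♯ major to B major up is a minor seventh, so every note moves up by that interval.
F#4 becomes E5
E#3 becomes D#4
F#4 becomes E5
G#5 becomes F#6
E#4 becomes D#5
E#3 becomes D#4
G#4 becomes F#5
A#3 becomes G#4

E5 D#4 E5 F#6 D#5 D#4 F#5 G#4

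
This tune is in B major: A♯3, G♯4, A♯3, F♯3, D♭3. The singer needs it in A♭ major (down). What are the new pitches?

G3 F4 G3 Eb3 Cbb3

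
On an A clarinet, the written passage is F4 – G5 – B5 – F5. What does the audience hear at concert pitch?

The A clarinet sounds a minor third below written, so transpose each written note down a minor third.
F4 gives D4
G5 gives E5
B5 gives G#5
F5 gives D5

D4 E5 G#5 D5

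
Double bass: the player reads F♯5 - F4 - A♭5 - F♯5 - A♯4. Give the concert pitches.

The double bass sounds a perfect octave below written, so transpose each written note down a perfect octave.
F#5 to F#4
F4 to F3
Ab5 to Ab4
F#5 to F#4
A#4 to A#3

F#4 F3 Ab4 F#4 A#3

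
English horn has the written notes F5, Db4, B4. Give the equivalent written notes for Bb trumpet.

C5 Ab3 F#4

First find concert pitch: the English horn sounds a perfect fifth below written, so F5 Db4 B4 sounds Bb4 Gb3 E4.
Then write for Bb trumpet: it sounds a major second below written, so the part must be a major second above concert.
Bb4 → C5
Gb3 → Ab3
E4 → F#4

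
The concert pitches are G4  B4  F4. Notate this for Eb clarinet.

E4 G#4 D4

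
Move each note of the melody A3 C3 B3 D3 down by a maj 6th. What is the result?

C3 Eb2 D3 F2

A major sixth down from A3 gives C3.
C3: a sixth down reaches E, and 9 semitones makes it Eb2.
B3: a sixth down reaches D, and 9 semitones makes it D3.
D3: a sixth down reaches F, and 9 semitones makes it F2.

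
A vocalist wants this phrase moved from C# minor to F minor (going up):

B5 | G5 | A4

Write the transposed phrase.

Eb6 Cb6 Db5

From C# up to F is a diminished fourth; apply that to each pitch.
B5 gives Eb6
G5 gives Cb6
A4 gives Db5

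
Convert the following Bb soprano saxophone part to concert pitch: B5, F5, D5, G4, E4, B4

A5 Eb5 C5 F4 D4 A4

Written C4 on the Bb soprano saxophone sounds as Bb3, a major second lower; apply that shift to every note.
B5 → A5
F5 → Eb5
D5 → C5
G4 → F4
E4 → D4
B4 → A4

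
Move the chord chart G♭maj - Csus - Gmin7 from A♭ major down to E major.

Dmaj G#sus D#min7

A♭ major down to E major is a diminished fourth; each chord root moves by that interval while the quality stays the same.
G♭maj: root G♭ down a diminished fourth → D, giving Dmaj.
Csus: root C down a diminished fourth → G#, giving G#sus.
Gmin7: root G down a diminished fourth → D#, giving D#min7.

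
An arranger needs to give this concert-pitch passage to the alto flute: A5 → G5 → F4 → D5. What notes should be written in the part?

D6 C6 Bb4 G5

The alto flute sounds a perfect fourth below written, so the written part must be a perfect fourth above concert — transpose each note up.
A5 to D6
G5 to C6
F4 to Bb4
D5 to G5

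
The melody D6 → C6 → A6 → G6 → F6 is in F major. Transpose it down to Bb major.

From F down to Bb is a perfect fifth; apply that to each pitch.
D6 -> G5
C6 -> F5
A6 -> D6
G6 -> C6
F6 -> Bb5

G5 F5 D6 C6 Bb5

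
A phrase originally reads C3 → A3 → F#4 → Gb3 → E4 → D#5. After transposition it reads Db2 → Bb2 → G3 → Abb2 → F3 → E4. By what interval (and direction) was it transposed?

From C3 to Db2 is 7 letter names — a seventh of some quality.
Db2 to C3 is 11 semitones, which makes it a major seventh; the second version is lower, so the direction is down.
Checking another pair — D#5 → E4 — gives the same interval.

down a major seventh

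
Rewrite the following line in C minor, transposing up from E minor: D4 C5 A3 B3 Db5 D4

Bb4 Ab5 F4 G4 Bbb5 Bb4

E minor to C minor up is a minor sixth, so every note moves up by that interval.
D4 -> Bb4
C5 -> Ab5
A3 -> F4
B3 -> G4
Db5 -> Bbb5
D4 -> Bb4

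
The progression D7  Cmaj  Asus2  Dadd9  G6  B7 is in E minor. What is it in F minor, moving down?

Eb7 Dbmaj Bbsus2 Ebadd9 Ab6 C7

E minor down to F minor is a major seventh; each chord root moves by that interval while the quality stays the same.
D7: root D down a major seventh → Eb, giving Eb7.
Cmaj: root C down a major seventh → Db, giving Dbmaj.
Asus2: root A down a major seventh → Bb, giving Bbsus2.
Dadd9: root D down a major seventh → Eb, giving Ebadd9.
G6: root G down a major seventh → Ab, giving Ab6.
B7: root B down a major seventh → C, giving C7.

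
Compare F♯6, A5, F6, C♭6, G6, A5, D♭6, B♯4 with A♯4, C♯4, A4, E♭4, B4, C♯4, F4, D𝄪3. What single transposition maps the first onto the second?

Take the first pair: F#6 → A#4. F to A spans 13 letter names, so the interval is some kind of thirteenth.
A#4 to F#6 is 20 semitones, which makes it a minor thirteenth; the second version is lower, so the direction is down.
Checking another pair — B#4 → D##3 — gives the same interval.

down a minor thirteenth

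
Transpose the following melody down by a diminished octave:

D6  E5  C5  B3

D#5 E#4 C#4 B#2

D6 → D#5
E5 → E#4
C5 → C#4
B3 → B#2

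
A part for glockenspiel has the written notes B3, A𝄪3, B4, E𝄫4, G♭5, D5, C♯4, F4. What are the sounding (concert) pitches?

B5 A##5 B6 Ebb6 Gb7 D7 C#6 F6

Written C4 on the glockenspiel sounds as C6, a perfect fifteenth higher; apply that shift to every note.
B3 to B5
A##3 to A##5
B4 to B6
Ebb4 to Ebb6
Gb5 to Gb7
D5 to D7
C#4 to C#6
F4 to F6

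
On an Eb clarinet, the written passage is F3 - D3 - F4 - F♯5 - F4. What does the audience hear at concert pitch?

Ab3 F3 Ab4 A5 Ab4

The Eb clarinet sounds a minor third above written, so transpose each written note up a minor third.
F3 becomes Ab3
D3 becomes F3
F4 becomes Ab4
F#5 becomes A5
F4 becomes Ab4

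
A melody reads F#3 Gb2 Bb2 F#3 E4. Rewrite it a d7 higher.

F#3 becomes Eb4
Gb2 becomes Fbb3
Bb2 becomes Abb3
F#3 becomes Eb4
E4 becomes Db5

Eb4 Fbb3 Abb3 Eb4 Db5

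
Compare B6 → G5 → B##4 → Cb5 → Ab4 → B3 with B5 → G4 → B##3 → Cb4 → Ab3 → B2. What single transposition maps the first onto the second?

down a perfect octave

Take the first pair: B6 → B5. B to B spans 8 letter names, so the interval is some kind of octave.
B5 to B6 is 12 semitones, which makes it a perfect octave; the second version is lower, so the direction is down.
Checking another pair — B3 → B2 — gives the same interval.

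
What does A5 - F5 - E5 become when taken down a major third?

F5 Db5 C5

A5 becomes F5
F5 becomes Db5
E5 becomes C5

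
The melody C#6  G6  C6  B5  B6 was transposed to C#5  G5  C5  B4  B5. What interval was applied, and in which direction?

down a perfect octave

Take the first pair: C#6 → C#5. C to C spans 8 letter names, so the interval is some kind of octave.
C#5 to C#6 is 12 semitones, which makes it a perfect octave; the second version is lower, so the direction is down.
Checking another pair — B6 → B5 — gives the same interval.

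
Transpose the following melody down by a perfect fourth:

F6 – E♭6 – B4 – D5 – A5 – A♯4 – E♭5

C6 Bb5 F#4 A4 E5 E#4 Bb4

F6: a fourth down reaches C, and 5 semitones makes it C6.
Eb6 down a perfect fourth is Bb5.
A perfect fourth down from B4 gives F#4.
D5: a fourth down reaches A, and 5 semitones makes it A4.
A perfect fourth down from A5 gives E5.
A#4 down a perfect fourth is E#4.
Eb5: a fourth down reaches B, and 5 semitones makes it Bb4.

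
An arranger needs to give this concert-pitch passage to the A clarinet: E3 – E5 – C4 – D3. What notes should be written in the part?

The A clarinet sounds a minor third below written, so the written part must be a minor third above concert — transpose each note up.
E3 becomes G3
E5 becomes G5
C4 becomes Eb4
D3 becomes F3

G3 G5 Eb4 F3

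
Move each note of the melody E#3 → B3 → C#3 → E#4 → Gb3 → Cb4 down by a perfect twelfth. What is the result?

A#1 E2 F#1 A#2 Cb2 Fb2

E#3 down a perfect twelfth is A#1.
B3: a twelfth down reaches E, and 19 semitones makes it E2.
C#3 down a perfect twelfth is F#1.
E#4 down a perfect twelfth is A#2.
Gb3 down a perfect twelfth is Cb2.
A perfect twelfth down from Cb4 gives Fb2.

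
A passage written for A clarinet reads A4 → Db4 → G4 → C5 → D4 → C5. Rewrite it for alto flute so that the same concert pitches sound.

B4 Eb4 A4 D5 E4 D5

First find concert pitch: the A clarinet sounds a minor third below written, so A4 Db4 G4 C5 D4 C5 sounds F#4 Bb3 E4 A4 B3 A4.
Then write for alto flute: it sounds a perfect fourth below written, so the part must be a perfect fourth above concert.
F#4 → B4
Bb3 → Eb4
E4 → A4
A4 → D5
B3 → E4
A4 → D5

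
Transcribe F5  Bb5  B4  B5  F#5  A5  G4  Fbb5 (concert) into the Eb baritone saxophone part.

D7 G7 G#6 G#7 D#7 F#7 E6 Dbb7

Written C4 sounds as Eb2 on the Eb baritone saxophone, so concert pitches are written a major thirteenth up.
F5 gives D7
Bb5 gives G7
B4 gives G#6
B5 gives G#7
F#5 gives D#7
A5 gives F#7
G4 gives E6
Fbb5 gives Dbb7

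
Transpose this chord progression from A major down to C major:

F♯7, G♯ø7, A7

A7 Bø7 C7

A major down to C major is a major sixth; each chord root moves by that interval while the quality stays the same.
F♯7: root F♯ down a major sixth → A, giving A7.
G♯ø7: root G♯ down a major sixth → B, giving Bø7.
A7: root A down a major sixth → C, giving C7.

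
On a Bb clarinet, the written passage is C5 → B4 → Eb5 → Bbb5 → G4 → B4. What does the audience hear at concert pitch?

Written C4 on the Bb clarinet sounds as Bb3, a major second lower; apply that shift to every note.
C5 becomes Bb4
B4 becomes A4
Eb5 becomes Db5
Bbb5 becomes Abb5
G4 becomes F4
B4 becomes A4

Bb4 A4 Db5 Abb5 F4 A4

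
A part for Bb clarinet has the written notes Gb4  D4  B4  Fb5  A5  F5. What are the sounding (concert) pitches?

Fb4 C4 A4 Ebb5 G5 Eb5

The Bb clarinet sounds a major second below written, so transpose each written note down a major second.
Gb4 becomes Fb4
D4 becomes C4
B4 becomes A4
Fb5 becomes Ebb5
A5 becomes G5
F5 becomes Eb5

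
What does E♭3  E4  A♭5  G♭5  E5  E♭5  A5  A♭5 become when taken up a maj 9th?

F4 F#5 Bb6 Ab6 F#6 F6 B6 Bb6

A major ninth up from Eb3 gives F4.
E4 up a major ninth is F#5.
A major ninth up from Ab5 gives Bb6.
Gb5 up a major ninth is Ab6.
E5 up a major ninth is F#6.
Eb5 up a major ninth is F6.
A major ninth up from A5 gives B6.
A major ninth up from Ab5 gives Bb6.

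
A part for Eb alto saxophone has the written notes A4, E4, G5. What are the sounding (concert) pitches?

Written C4 on the Eb alto saxophone sounds as Eb3, a major sixth lower; apply that shift to every note.
A4 gives C4
E4 gives G3
G5 gives Bb4

C4 G3 Bb4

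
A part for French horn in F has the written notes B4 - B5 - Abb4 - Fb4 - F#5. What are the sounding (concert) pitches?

E4 E5 Dbb4 Bbb3 B4

Written C4 on the French horn in F sounds as F3, a perfect fifth lower; apply that shift to every note.
B4 -> E4
B5 -> E5
Abb4 -> Dbb4
Fb4 -> Bbb3
F#5 -> B4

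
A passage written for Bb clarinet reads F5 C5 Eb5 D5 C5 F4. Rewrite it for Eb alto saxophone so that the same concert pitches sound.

C6 G5 Bb5 A5 G5 C5

First find concert pitch: the Bb clarinet sounds a major second below written, so F5 C5 Eb5 D5 C5 F4 sounds Eb5 Bb4 Db5 C5 Bb4 Eb4.
Then write for Eb alto saxophone: it sounds a major sixth below written, so the part must be a major sixth above concert.
Eb5 → C6
Bb4 → G5
Db5 → Bb5
C5 → A5
Bb4 → G5
Eb4 → C5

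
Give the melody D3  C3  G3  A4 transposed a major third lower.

D3 down a major third is Bb2.
A major third down from C3 gives Ab2.
G3 down a major third is Eb3.
A4: a third down reaches F, and 4 semitones makes it F4.

Bb2 Ab2 Eb3 F4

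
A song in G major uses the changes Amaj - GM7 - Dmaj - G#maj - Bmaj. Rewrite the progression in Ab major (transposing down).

Bbmaj AbM7 Ebmaj Amaj Cmaj

G major down to Ab major is a major seventh; each chord root moves by that interval while the quality stays the same.
Amaj: root A down a major seventh → Bb, giving Bbmaj.
GM7: root G down a major seventh → Ab, giving AbM7.
Dmaj: root D down a major seventh → Eb, giving Ebmaj.
G#maj: root G# down a major seventh → A, giving Amaj.
Bmaj: root B down a major seventh → C, giving Cmaj.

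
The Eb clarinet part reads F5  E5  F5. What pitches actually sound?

Ab5 G5 Ab5

The Eb clarinet sounds a minor third above written, so transpose each written note up a minor third.
F5 gives Ab5
E5 gives G5
F5 gives Ab5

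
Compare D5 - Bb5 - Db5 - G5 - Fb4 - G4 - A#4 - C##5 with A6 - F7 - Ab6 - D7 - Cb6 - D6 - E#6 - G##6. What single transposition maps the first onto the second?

Take the first pair: D5 → A6. D to A spans 12 letter names, so the interval is some kind of twelfth.
D5 to A6 is 19 semitones, which makes it a perfect twelfth; the second version is higher, so the direction is up.
Checking another pair — C##5 → G##6 — gives the same interval.

up a perfect twelfth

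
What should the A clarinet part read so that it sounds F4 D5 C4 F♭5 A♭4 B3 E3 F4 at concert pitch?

Ab4 F5 Eb4 Abb5 Cb5 D4 G3 Ab4

Written C4 sounds as A3 on the A clarinet, so concert pitches are written a minor third up.
F4 → Ab4
D5 → F5
C4 → Eb4
Fb5 → Abb5
Ab4 → Cb5
B3 → D4
E3 → G3
F4 → Ab4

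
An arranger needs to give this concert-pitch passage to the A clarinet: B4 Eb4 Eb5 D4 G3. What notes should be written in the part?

D5 Gb4 Gb5 F4 Bb3

The A clarinet sounds a minor third below written, so the written part must be a minor third above concert — transpose each note up.
B4 to D5
Eb4 to Gb4
Eb5 to Gb5
D4 to F4
G3 to Bb3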